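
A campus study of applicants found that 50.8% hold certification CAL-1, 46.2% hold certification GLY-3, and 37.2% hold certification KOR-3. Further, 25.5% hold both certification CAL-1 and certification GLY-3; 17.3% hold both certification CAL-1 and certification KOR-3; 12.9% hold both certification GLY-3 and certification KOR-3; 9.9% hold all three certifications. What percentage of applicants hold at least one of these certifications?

88.4%

Using inclusion–exclusion:
P(≥1) = 50.8 + 46.2 + 37.2 − 25.5 − 17.3 − 12.9 + 9.9 = 88.4%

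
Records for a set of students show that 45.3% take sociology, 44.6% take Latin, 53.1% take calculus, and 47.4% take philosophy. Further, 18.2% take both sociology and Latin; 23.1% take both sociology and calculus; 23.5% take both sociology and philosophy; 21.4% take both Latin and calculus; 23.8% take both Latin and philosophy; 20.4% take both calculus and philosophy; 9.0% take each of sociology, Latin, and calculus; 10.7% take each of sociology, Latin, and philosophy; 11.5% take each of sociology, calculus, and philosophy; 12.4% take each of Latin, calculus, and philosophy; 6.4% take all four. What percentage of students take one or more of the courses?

97.2%

By inclusion–exclusion:
P(at least one) = 45.3 + 44.6 + 53.1 + 47.4 − 18.2 − 23.1 − 23.5 − 21.4 − 23.8 − 20.4 + 9.0 + 10.7 + 11.5 + 12.4 − 6.4 = 97.2%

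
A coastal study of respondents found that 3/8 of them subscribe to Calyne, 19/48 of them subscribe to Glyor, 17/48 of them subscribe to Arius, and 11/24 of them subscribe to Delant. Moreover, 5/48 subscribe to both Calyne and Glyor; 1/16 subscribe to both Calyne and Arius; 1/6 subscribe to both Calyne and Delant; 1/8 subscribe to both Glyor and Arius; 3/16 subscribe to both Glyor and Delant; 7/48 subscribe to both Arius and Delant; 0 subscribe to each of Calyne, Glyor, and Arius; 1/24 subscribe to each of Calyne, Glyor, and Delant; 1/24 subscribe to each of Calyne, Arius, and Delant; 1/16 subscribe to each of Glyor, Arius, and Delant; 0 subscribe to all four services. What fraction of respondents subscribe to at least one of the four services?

15/16

P(union) = 3/8 + 19/48 + 17/48 + 11/24 − 5/48 − 1/16 − 1/6 − 1/8 − 3/16 − 7/48 + 0 + 1/24 + 1/24 + 1/16 − 0 = 15/16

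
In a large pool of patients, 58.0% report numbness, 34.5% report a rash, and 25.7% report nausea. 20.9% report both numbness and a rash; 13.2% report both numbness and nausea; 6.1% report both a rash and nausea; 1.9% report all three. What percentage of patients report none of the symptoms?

Using inclusion–exclusion:
P(at least one) = 58.0 + 34.5 + 25.7 − 20.9 − 13.2 − 6.1 + 1.9 = 79.9%
P(none) = 100% − 79.9% = 20.1%

20.1%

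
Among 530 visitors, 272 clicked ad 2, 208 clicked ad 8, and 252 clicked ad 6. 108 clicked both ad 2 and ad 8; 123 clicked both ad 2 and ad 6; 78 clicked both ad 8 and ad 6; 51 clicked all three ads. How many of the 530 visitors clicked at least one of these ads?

474

Inclusion–exclusion gives
|union| = 272 + 208 + 252 − 108 − 123 − 78 + 51 = 474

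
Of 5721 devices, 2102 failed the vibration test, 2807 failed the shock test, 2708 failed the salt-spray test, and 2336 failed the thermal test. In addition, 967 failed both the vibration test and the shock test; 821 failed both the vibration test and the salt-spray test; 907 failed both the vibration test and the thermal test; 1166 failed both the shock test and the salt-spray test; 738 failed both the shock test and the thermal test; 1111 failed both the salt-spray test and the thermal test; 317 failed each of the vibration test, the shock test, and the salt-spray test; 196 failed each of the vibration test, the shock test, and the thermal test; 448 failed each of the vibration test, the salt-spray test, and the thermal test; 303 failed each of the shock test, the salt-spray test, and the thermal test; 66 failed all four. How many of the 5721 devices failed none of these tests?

280

By inclusion–exclusion:
|at least one| = 2102 + 2807 + 2708 + 2336 − 967 − 821 − 907 − 1166 − 738 − 1111 + 317 + 196 + 448 + 303 − 66 = 5441
None: 5721 − 5441 = 280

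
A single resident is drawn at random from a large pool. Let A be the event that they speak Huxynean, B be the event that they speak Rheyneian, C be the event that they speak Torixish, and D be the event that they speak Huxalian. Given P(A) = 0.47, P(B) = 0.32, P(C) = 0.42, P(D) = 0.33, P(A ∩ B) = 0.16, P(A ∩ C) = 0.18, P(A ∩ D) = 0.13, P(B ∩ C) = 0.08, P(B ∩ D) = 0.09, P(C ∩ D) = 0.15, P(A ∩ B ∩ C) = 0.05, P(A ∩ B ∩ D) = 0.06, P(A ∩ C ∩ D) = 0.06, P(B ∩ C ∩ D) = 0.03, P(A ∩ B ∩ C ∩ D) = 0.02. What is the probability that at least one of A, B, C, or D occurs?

0.93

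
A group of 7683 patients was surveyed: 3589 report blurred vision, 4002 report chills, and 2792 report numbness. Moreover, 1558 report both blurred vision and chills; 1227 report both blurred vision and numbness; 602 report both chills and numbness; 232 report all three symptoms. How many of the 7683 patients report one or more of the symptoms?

|at least one| = 3589 + 4002 + 2792 − 1558 − 1227 − 602 + 232 = 7228

7228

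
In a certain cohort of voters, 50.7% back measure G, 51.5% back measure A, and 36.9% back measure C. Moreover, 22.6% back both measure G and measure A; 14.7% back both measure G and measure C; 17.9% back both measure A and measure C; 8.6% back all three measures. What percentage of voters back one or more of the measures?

92.5%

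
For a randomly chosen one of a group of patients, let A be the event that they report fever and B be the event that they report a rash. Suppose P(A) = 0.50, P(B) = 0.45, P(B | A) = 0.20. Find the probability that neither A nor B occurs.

0.15

P(A ∩ B) = P(A)·P(B|A) = 0.50 × 0.20 = 0.10
P(A ∪ B) = 0.50 + 0.45 − 0.10 = 0.85
P(none) = 1 − 0.85 = 0.15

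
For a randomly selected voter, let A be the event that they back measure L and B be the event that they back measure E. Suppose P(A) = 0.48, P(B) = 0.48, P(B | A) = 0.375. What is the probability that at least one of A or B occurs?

0.78

P(A ∩ B) = P(A)·P(B|A) = 0.48 × 0.375 = 0.18
By inclusion-exclusion,
P(A ∪ B) = 0.48 + 0.48 − 0.18 = 0.78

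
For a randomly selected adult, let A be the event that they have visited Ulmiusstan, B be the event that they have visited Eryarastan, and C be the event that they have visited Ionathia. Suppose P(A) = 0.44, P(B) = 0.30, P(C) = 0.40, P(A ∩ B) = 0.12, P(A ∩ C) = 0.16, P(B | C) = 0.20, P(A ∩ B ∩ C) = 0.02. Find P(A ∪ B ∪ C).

P(B ∩ C) = P(C)·P(B|C) = 0.40 × 0.20 = 0.08
Using inclusion–exclusion:
P(A ∪ B ∪ C) = 0.44 + 0.30 + 0.40 − 0.12 − 0.16 − 0.08 + 0.02 = 0.80

0.80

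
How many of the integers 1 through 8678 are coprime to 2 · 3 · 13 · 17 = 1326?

2513

floor(8678/2) + floor(8678/3) + floor(8678/13) + floor(8678/17) − floor(8678/6) − floor(8678/26) − floor(8678/34) − floor(8678/39) − floor(8678/51) − floor(8678/221) + floor(8678/78) + floor(8678/102) + floor(8678/442) + floor(8678/663) − floor(8678/1326) = 4339 + 2892 + 667 + 510 − 1446 − 333 − 255 − 222 − 170 − 39 + 111 + 85 + 19 + 13 − 6 = 6165
8678 − 6165 = 2513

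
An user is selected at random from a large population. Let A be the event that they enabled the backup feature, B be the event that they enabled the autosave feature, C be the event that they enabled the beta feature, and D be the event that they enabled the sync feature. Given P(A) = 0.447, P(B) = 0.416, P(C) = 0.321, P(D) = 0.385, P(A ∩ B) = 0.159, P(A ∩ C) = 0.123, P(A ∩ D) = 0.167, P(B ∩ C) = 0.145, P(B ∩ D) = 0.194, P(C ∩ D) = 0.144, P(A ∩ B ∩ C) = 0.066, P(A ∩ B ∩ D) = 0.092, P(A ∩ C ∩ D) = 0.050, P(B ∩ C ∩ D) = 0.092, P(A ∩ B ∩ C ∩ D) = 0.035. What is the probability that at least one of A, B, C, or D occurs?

P(A ∪ B ∪ C ∪ D) = 0.447 + 0.416 + 0.321 + 0.385 − 0.159 − 0.123 − 0.167 − 0.145 − 0.194 − 0.144 + 0.066 + 0.092 + 0.050 + 0.092 − 0.035 = 0.902

0.902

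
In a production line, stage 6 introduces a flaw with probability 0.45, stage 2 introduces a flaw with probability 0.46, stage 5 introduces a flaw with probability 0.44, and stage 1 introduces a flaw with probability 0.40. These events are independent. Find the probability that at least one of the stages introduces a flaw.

0.900208

Since the events are independent, P(none) is the product of the individual non-occurrence probabilities.
P(none) = (1 − 0.45) × (1 − 0.46) × (1 − 0.44) × (1 − 0.40) = 0.55 × 0.54 × 0.56 × 0.60 = 0.099792
P(at least one) = 1 − 0.099792 = 0.900208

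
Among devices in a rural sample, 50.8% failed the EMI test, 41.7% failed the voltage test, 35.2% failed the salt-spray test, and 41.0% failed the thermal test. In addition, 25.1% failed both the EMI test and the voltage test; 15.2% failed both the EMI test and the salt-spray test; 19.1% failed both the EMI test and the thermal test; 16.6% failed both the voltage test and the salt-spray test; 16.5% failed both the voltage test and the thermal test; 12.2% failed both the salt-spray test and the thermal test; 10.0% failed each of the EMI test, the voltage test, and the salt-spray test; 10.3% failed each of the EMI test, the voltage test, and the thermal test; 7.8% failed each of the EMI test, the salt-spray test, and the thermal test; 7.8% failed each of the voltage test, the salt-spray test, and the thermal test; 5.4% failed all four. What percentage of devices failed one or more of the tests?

By inclusion-exclusion,
P(union) = 50.8 + 41.7 + 35.2 + 41.0 − 25.1 − 15.2 − 19.1 − 16.6 − 16.5 − 12.2 + 10.0 + 10.3 + 7.8 + 7.8 − 5.4 = 94.5%

94.5%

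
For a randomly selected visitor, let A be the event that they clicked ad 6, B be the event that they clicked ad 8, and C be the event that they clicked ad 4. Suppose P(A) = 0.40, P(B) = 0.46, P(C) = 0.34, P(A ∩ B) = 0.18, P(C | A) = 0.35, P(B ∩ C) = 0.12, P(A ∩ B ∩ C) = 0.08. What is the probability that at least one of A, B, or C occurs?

0.84

P(A ∩ C) = P(A)·P(C|A) = 0.40 × 0.35 = 0.14
By inclusion-exclusion,
P(A ∪ B ∪ C) = 0.40 + 0.46 + 0.34 − 0.18 − 0.14 − 0.12 + 0.08 = 0.84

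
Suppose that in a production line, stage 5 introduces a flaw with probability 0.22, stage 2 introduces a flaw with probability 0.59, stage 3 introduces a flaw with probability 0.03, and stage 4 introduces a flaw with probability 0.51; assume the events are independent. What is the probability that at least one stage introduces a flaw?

Independence gives P(none) = ∏(1 − pᵢ).
P(none) = (1 − 0.22) × (1 − 0.59) × (1 − 0.03) × (1 − 0.51) = 0.78 × 0.41 × 0.97 × 0.49 = 0.15200094
P(at least one) = 1 − 0.15200094 = 0.84799906

0.84799906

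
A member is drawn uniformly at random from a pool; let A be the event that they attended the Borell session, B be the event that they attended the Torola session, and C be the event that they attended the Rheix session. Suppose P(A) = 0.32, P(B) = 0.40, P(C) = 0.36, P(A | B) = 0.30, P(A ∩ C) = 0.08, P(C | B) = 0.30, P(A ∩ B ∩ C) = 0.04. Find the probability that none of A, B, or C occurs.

P(A ∩ B) = P(B)·P(A|B) = 0.40 × 0.30 = 0.12
P(B ∩ C) = P(B)·P(C|B) = 0.40 × 0.30 = 0.12
By inclusion-exclusion,
P(A ∪ B ∪ C) = 0.32 + 0.40 + 0.36 − 0.12 − 0.08 − 0.12 + 0.04 = 0.80
P(none) = 1 − 0.80 = 0.20

0.20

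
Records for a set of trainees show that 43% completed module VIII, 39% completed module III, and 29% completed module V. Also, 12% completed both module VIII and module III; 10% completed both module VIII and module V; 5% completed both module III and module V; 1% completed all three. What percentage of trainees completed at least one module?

85%

By inclusion–exclusion:
P(at least one) = 43 + 39 + 29 − 12 − 10 − 5 + 1 = 85%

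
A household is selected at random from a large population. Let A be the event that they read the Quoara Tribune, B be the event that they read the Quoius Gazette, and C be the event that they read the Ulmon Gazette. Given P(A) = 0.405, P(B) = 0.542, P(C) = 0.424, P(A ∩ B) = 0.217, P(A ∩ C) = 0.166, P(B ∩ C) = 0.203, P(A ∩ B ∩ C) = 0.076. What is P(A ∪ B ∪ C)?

0.861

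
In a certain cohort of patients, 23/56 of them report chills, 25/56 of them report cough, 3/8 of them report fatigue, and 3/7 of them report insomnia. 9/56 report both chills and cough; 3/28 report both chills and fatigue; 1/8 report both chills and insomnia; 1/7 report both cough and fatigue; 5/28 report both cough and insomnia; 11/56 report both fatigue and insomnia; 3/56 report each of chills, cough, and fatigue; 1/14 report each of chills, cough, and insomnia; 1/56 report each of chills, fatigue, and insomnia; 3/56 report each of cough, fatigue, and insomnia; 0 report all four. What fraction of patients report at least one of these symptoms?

Apply inclusion-exclusion:
P(≥1) = 23/56 + 25/56 + 3/8 + 3/7 − 9/56 − 3/28 − 1/8 − 1/7 − 5/28 − 11/56 + 3/56 + 1/14 + 1/56 + 3/56 − 0 = 53/56

53/56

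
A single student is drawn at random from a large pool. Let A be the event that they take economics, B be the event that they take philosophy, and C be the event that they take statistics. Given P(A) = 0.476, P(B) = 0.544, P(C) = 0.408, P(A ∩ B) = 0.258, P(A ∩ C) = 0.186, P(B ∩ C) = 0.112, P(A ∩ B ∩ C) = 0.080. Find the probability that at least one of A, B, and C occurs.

P(A ∪ B ∪ C) = 0.476 + 0.544 + 0.408 − 0.258 − 0.186 − 0.112 + 0.080 = 0.952

0.952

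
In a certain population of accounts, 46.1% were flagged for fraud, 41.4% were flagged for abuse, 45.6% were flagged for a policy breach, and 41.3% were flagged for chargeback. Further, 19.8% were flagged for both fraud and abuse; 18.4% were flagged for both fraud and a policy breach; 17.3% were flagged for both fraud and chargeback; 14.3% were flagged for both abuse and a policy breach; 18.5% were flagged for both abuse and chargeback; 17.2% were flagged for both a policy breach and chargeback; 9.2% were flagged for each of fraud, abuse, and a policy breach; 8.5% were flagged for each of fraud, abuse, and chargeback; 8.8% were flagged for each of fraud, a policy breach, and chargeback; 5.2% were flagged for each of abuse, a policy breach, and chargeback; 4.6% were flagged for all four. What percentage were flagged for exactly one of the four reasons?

40.1%

P(exactly one) = 46.1 + 41.4 + 45.6 + 41.3 − 2·19.8 − 2·18.4 − 2·17.3 − 2·14.3 − 2·18.5 − 2·17.2 + 3·9.2 + 3·8.5 + 3·8.8 + 3·5.2 − 4·4.6 = 40.1%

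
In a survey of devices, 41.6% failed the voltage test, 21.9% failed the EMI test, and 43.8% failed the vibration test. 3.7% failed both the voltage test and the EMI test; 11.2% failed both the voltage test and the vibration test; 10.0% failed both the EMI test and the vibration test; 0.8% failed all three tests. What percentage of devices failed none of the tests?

16.8%

Using inclusion–exclusion:
P(≥1) = 41.6 + 21.9 + 43.8 − 3.7 − 11.2 − 10.0 + 0.8 = 83.2%
P(none) = 100% − 83.2% = 16.8%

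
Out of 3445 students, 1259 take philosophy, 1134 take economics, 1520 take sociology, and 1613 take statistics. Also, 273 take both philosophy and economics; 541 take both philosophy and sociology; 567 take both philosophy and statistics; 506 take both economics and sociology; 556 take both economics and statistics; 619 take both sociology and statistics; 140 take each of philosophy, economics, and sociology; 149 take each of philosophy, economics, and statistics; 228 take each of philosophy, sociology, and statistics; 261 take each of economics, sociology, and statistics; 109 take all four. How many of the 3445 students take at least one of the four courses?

3133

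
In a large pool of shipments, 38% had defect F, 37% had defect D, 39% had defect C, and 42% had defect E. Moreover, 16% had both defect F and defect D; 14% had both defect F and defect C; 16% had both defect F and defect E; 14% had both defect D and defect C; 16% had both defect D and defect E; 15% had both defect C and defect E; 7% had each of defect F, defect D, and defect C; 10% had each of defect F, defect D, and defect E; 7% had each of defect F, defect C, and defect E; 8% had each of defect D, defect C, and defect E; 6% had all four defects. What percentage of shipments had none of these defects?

9%

Apply inclusion-exclusion:
P(≥1) = 38 + 37 + 39 + 42 − 16 − 14 − 16 − 14 − 16 − 15 + 7 + 10 + 7 + 8 − 6 = 91%
P(none) = 100% − 91% = 9%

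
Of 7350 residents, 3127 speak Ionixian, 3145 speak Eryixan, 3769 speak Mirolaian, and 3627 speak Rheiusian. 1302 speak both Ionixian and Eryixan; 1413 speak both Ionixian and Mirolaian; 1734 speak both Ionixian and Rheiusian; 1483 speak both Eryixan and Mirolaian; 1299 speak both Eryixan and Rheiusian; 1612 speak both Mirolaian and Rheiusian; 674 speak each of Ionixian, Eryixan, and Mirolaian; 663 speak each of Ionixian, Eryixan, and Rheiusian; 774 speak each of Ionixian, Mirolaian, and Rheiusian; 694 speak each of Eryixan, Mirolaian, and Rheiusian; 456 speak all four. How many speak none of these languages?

176

Using inclusion–exclusion:
|union| = 3127 + 3145 + 3769 + 3627 − 1302 − 1413 − 1734 − 1483 − 1299 − 1612 + 674 + 663 + 774 + 694 − 456 = 7174
None: 7350 − 7174 = 176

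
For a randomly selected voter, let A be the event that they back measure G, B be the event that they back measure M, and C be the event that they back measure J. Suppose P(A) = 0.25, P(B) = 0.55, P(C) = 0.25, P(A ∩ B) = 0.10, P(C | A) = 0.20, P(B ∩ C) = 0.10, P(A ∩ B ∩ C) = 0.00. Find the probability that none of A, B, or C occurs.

P(A ∩ C) = P(A)·P(C|A) = 0.25 × 0.20 = 0.05
By inclusion-exclusion,
P(A ∪ B ∪ C) = 0.25 + 0.55 + 0.25 − 0.10 − 0.05 − 0.10 + 0.00 = 0.80
P(none) = 1 − 0.80 = 0.20

0.20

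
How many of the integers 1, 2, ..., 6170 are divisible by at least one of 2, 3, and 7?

4407

Apply inclusion-exclusion:
floor(6170/2) + floor(6170/3) + floor(6170/7) − floor(6170/6) − floor(6170/14) − floor(6170/21) + floor(6170/42) = 3085 + 2056 + 881 − 1028 − 440 − 293 + 146 = 4407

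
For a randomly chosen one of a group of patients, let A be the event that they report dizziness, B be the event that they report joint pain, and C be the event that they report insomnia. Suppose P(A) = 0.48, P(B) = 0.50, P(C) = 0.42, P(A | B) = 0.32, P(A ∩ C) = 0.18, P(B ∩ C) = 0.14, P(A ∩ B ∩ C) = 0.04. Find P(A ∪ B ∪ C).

P(A ∩ B) = P(B)·P(A|B) = 0.50 × 0.32 = 0.16
By inclusion-exclusion,
P(A ∪ B ∪ C) = 0.48 + 0.50 + 0.42 − 0.16 − 0.18 − 0.14 + 0.04 = 0.96

0.96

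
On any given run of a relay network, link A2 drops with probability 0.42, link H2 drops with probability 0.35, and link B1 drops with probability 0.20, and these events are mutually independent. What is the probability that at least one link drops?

P(none) = (1 − 0.42) × (1 − 0.35) × (1 − 0.20) = 0.58 × 0.65 × 0.80 = 0.3016
P(at least one) = 1 − 0.3016 = 0.6984

0.6984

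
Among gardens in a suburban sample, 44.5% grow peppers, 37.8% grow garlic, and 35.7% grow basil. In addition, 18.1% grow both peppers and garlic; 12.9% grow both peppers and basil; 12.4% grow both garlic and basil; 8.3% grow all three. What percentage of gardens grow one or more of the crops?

82.9%

Using inclusion–exclusion:
P(union) = 44.5 + 37.8 + 35.7 − 18.1 − 12.9 − 12.4 + 8.3 = 82.9%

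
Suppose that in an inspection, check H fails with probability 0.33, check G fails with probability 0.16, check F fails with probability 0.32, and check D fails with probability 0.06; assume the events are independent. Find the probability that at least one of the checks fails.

0.64025824

Independence gives P(none) = ∏(1 − pᵢ).
P(none) = (1 − 0.33) × (1 − 0.16) × (1 − 0.32) × (1 − 0.06) = 0.67 × 0.84 × 0.68 × 0.94 = 0.35974176
P(at least one) = 1 − 0.35974176 = 0.64025824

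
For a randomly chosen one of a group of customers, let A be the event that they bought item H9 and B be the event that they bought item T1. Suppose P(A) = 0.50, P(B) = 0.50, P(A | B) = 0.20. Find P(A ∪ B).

0.90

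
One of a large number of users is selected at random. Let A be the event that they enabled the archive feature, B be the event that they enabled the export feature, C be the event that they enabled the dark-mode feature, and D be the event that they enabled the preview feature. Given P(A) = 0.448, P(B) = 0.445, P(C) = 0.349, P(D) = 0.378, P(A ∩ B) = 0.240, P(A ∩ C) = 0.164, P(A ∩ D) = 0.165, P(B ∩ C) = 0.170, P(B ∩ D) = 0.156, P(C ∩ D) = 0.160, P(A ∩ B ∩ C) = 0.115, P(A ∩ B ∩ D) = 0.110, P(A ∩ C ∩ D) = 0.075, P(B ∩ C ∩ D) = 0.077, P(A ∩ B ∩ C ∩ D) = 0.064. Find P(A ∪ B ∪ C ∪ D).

0.878

Apply inclusion-exclusion:
P(A ∪ B ∪ C ∪ D) = 0.448 + 0.445 + 0.349 + 0.378 − 0.240 − 0.164 − 0.165 − 0.170 − 0.156 − 0.160 + 0.115 + 0.110 + 0.075 + 0.077 − 0.064 = 0.878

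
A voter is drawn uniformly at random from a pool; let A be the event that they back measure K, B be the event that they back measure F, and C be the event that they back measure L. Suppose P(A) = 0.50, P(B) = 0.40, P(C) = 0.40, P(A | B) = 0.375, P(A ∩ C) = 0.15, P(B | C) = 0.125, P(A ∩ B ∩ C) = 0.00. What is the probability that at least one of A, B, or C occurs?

0.95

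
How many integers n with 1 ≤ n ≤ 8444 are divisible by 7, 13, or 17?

Apply inclusion-exclusion:
⌊8444/7⌋ + ⌊8444/13⌋ + ⌊8444/17⌋ − ⌊8444/91⌋ − ⌊8444/119⌋ − ⌊8444/221⌋ + ⌊8444/1547⌋ = 1206 + 649 + 496 − 92 − 70 − 38 + 5 = 2156

2156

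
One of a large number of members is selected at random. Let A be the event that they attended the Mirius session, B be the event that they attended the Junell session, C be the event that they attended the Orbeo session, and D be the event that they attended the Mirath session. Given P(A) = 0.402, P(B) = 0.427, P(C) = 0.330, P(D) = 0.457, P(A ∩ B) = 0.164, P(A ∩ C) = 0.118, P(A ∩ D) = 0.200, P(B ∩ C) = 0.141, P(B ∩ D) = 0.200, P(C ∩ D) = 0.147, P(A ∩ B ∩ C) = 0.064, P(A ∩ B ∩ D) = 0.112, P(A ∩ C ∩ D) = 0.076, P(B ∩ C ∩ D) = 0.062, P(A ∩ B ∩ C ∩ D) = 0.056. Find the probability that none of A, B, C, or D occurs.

0.096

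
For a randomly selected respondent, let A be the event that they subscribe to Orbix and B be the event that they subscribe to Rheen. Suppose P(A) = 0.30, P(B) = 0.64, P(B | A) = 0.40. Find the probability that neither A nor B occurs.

0.18

P(A ∩ B) = P(A)·P(B|A) = 0.30 × 0.40 = 0.12
P(A ∪ B) = 0.30 + 0.64 − 0.12 = 0.82
P(none) = 1 − 0.82 = 0.18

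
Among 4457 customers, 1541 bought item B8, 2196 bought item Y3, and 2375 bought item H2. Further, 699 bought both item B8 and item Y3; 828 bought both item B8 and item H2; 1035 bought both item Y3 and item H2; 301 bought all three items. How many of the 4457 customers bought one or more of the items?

|at least one| = 1541 + 2196 + 2375 − 699 − 828 − 1035 + 301 = 3851

3851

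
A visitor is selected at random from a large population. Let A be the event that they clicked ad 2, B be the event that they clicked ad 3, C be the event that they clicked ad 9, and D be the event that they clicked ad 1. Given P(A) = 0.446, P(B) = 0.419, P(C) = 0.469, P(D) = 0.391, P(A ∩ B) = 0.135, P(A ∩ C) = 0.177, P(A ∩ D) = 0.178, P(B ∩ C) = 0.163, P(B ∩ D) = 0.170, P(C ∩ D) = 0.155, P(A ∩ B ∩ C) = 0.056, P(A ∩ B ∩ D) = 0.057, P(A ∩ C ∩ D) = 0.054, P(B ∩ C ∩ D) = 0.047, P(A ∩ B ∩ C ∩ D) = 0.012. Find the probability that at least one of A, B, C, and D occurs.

By inclusion-exclusion,
P(A ∪ B ∪ C ∪ D) = 0.446 + 0.419 + 0.469 + 0.391 − 0.135 − 0.177 − 0.178 − 0.163 − 0.170 − 0.155 + 0.056 + 0.057 + 0.054 + 0.047 − 0.012 = 0.949

0.949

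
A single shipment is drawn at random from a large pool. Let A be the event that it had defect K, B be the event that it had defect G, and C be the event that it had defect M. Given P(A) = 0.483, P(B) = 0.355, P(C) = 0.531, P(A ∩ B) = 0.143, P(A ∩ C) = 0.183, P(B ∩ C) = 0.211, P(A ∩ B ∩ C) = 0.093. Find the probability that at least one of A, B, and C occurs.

P(A ∪ B ∪ C) = 0.483 + 0.355 + 0.531 − 0.143 − 0.183 − 0.211 + 0.093 = 0.925

0.925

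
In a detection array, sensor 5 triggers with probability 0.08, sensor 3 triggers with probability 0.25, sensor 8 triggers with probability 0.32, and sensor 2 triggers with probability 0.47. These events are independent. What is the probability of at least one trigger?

0.751324

P(none) = (1 − 0.08) × (1 − 0.25) × (1 − 0.32) × (1 − 0.47) = 0.92 × 0.75 × 0.68 × 0.53 = 0.248676
P(at least one) = 1 − 0.248676 = 0.751324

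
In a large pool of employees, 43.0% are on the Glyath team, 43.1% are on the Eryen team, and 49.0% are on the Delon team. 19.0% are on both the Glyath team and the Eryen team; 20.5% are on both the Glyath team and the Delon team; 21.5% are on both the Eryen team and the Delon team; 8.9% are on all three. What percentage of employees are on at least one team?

P(union) = 43.0 + 43.1 + 49.0 − 19.0 − 20.5 − 21.5 + 8.9 = 83.0%

83.0%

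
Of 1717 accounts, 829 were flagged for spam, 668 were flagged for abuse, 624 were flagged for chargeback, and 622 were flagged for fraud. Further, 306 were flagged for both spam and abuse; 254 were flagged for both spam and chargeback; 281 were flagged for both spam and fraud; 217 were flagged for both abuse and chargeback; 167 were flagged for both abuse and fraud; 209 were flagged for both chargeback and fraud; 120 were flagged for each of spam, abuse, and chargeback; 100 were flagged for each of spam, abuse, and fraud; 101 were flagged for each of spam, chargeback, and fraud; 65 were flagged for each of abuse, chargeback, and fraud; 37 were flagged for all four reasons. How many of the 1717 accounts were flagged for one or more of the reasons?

1658

Inclusion–exclusion gives
|at least one| = 829 + 668 + 624 + 622 − 306 − 254 − 281 − 217 − 167 − 209 + 120 + 100 + 101 + 65 − 37 = 1658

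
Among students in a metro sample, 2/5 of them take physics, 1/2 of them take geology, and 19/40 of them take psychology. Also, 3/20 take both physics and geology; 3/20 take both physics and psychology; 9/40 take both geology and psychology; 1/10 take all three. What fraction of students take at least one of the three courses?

P(≥1) = 2/5 + 1/2 + 19/40 − 3/20 − 3/20 − 9/40 + 1/10 = 19/20

19/20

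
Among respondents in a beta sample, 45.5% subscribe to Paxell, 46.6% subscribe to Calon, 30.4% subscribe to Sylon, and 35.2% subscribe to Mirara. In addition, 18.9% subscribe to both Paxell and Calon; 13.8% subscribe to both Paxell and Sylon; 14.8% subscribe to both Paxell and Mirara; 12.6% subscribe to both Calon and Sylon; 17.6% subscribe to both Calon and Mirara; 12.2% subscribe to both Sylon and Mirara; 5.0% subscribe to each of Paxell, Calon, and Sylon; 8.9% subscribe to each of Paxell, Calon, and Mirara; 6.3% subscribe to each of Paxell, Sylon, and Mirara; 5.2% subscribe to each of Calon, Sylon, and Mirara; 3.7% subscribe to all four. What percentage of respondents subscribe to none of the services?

Inclusion–exclusion gives
P(union) = 45.5 + 46.6 + 30.4 + 35.2 − 18.9 − 13.8 − 14.8 − 12.6 − 17.6 − 12.2 + 5.0 + 8.9 + 6.3 + 5.2 − 3.7 = 89.5%
P(none) = 100% − 89.5% = 10.5%

10.5%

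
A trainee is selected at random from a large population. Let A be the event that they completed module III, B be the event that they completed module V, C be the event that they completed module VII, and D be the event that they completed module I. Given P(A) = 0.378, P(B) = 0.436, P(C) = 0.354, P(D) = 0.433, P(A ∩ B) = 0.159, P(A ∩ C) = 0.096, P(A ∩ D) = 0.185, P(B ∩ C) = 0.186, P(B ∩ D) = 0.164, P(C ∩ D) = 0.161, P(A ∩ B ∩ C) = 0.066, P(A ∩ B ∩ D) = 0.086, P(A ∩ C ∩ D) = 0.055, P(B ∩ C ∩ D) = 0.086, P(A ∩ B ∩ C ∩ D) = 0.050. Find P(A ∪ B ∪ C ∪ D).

P(A ∪ B ∪ C ∪ D) = 0.378 + 0.436 + 0.354 + 0.433 − 0.159 − 0.096 − 0.185 − 0.186 − 0.164 − 0.161 + 0.066 + 0.086 + 0.055 + 0.086 − 0.050 = 0.893

0.893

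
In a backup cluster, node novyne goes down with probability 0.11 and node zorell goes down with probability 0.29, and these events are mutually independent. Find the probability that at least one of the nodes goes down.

P(none) = (1 − 0.11) × (1 − 0.29) = 0.89 × 0.71 = 0.6319
P(at least one) = 1 − 0.6319 = 0.3681

0.3681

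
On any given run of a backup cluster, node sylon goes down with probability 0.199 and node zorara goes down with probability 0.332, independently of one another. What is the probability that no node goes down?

P(none) = (1 − 0.199) × (1 − 0.332) = 0.801 × 0.668 = 0.535068

0.535068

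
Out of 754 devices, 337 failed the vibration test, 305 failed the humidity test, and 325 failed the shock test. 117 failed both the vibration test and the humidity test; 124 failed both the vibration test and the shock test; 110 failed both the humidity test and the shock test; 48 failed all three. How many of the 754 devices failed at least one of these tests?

664

N(≥1) = 337 + 305 + 325 − 117 − 124 − 110 + 48 = 664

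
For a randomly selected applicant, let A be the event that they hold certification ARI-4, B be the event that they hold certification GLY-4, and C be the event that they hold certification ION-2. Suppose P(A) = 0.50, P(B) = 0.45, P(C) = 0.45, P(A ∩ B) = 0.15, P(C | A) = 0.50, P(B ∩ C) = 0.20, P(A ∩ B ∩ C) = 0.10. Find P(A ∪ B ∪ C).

P(A ∩ C) = P(A)·P(C|A) = 0.50 × 0.50 = 0.25
Apply inclusion-exclusion:
P(A ∪ B ∪ C) = 0.50 + 0.45 + 0.45 − 0.15 − 0.25 − 0.20 + 0.10 = 0.90

0.90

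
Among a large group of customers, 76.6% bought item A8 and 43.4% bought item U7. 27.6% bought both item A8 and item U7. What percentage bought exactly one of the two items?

64.8%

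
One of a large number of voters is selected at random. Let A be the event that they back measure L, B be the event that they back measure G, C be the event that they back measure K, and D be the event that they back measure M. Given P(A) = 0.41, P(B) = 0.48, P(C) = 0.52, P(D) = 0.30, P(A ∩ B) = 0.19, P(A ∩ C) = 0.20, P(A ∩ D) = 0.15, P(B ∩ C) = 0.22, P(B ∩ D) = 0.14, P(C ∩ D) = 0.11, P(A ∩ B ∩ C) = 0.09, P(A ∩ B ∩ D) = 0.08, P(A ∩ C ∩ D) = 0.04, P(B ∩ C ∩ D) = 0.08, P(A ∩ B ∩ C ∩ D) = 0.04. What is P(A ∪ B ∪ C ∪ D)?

Inclusion–exclusion gives
P(A ∪ B ∪ C ∪ D) = 0.41 + 0.48 + 0.52 + 0.30 − 0.19 − 0.20 − 0.15 − 0.22 − 0.14 − 0.11 + 0.09 + 0.08 + 0.04 + 0.08 − 0.04 = 0.95

0.95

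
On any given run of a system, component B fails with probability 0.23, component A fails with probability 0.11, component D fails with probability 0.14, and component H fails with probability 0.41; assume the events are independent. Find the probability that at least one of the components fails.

P(none) = (1 − 0.23) × (1 − 0.11) × (1 − 0.14) × (1 − 0.41) = 0.77 × 0.89 × 0.86 × 0.59 = 0.34772122
P(at least one) = 1 − 0.34772122 = 0.65227878

0.65227878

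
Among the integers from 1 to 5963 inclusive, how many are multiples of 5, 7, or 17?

Inclusion–exclusion gives
1192 + 851 + 350 − 170 − 70 − 50 + 10 = 2113

2113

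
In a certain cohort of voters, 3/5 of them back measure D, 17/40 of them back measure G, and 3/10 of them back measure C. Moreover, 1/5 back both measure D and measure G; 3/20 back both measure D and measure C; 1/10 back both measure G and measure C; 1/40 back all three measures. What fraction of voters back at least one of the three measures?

Using inclusion–exclusion:
P(union) = 3/5 + 17/40 + 3/10 − 1/5 − 3/20 − 1/10 + 1/40 = 9/10

9/10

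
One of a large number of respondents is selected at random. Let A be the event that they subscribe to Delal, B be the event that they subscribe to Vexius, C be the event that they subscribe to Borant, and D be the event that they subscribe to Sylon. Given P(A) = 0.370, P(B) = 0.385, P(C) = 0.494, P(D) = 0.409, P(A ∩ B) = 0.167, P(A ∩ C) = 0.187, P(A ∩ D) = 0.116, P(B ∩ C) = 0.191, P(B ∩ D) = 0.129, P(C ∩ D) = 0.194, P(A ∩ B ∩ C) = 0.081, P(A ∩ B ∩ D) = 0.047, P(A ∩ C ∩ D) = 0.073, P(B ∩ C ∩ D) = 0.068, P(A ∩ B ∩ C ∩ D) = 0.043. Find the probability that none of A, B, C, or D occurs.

0.100

Apply inclusion-exclusion:
P(A ∪ B ∪ C ∪ D) = 0.370 + 0.385 + 0.494 + 0.409 − 0.167 − 0.187 − 0.116 − 0.191 − 0.129 − 0.194 + 0.081 + 0.047 + 0.073 + 0.068 − 0.043 = 0.900
P(none) = 1 − 0.900 = 0.100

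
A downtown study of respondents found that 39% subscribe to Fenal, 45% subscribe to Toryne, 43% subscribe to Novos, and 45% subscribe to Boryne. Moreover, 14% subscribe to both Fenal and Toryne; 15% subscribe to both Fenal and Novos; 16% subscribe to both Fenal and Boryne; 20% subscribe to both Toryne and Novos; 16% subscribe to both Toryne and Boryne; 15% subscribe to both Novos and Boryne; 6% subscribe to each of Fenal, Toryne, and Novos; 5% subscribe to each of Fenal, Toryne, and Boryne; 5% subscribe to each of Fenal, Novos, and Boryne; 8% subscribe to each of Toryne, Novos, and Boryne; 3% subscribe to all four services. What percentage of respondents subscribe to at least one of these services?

97%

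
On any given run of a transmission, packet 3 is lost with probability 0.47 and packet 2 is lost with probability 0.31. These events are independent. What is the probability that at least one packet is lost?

Independence gives P(none) = ∏(1 − pᵢ).
P(none) = (1 − 0.47) × (1 − 0.31) = 0.53 × 0.69 = 0.3657
P(at least one) = 1 − 0.3657 = 0.6343

0.6343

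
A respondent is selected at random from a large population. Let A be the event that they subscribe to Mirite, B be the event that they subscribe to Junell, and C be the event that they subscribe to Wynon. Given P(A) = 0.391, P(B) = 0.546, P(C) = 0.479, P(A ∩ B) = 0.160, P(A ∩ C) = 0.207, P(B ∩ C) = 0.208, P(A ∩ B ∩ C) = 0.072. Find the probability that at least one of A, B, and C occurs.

0.913

P(A ∪ B ∪ C) = 0.391 + 0.546 + 0.479 − 0.160 − 0.207 − 0.208 + 0.072 = 0.913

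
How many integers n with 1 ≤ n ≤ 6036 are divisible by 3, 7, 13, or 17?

By inclusion–exclusion:
⌊6036/3⌋ + ⌊6036/7⌋ + ⌊6036/13⌋ + ⌊6036/17⌋ − ⌊6036/21⌋ − ⌊6036/39⌋ − ⌊6036/51⌋ − ⌊6036/91⌋ − ⌊6036/119⌋ − ⌊6036/221⌋ + ⌊6036/273⌋ + ⌊6036/357⌋ + ⌊6036/663⌋ + ⌊6036/1547⌋ − ⌊6036/4641⌋ = 2012 + 862 + 464 + 355 − 287 − 154 − 118 − 66 − 50 − 27 + 22 + 16 + 9 + 3 − 1 = 3040

3040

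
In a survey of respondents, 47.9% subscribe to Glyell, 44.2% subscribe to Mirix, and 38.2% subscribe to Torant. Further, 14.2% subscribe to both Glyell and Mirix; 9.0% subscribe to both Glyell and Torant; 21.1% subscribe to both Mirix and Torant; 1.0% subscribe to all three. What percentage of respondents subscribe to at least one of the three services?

87.0%

P(≥1) = 47.9 + 44.2 + 38.2 − 14.2 − 9.0 − 21.1 + 1.0 = 87.0%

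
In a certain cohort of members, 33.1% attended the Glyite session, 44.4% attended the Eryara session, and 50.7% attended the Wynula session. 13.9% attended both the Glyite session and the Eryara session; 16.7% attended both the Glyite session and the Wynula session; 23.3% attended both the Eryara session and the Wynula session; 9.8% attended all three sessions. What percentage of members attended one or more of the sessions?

84.1%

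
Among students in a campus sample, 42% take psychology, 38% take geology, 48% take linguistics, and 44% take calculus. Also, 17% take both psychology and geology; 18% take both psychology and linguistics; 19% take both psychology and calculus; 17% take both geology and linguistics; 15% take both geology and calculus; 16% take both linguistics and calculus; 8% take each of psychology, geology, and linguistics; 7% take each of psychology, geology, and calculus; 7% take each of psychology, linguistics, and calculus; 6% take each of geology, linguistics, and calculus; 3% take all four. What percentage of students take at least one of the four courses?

95%

Inclusion–exclusion gives
P(at least one) = 42 + 38 + 48 + 44 − 17 − 18 − 19 − 17 − 15 − 16 + 8 + 7 + 7 + 6 − 3 = 95%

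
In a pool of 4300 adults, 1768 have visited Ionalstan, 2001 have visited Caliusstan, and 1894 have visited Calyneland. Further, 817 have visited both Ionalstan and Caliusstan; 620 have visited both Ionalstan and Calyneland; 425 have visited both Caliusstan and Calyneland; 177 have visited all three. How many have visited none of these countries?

322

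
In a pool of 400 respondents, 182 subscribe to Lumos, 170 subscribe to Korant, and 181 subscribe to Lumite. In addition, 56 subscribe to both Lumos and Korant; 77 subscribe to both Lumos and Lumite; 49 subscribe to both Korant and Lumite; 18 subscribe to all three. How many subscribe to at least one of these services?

N(≥1) = 182 + 170 + 181 − 56 − 77 − 49 + 18 = 369

369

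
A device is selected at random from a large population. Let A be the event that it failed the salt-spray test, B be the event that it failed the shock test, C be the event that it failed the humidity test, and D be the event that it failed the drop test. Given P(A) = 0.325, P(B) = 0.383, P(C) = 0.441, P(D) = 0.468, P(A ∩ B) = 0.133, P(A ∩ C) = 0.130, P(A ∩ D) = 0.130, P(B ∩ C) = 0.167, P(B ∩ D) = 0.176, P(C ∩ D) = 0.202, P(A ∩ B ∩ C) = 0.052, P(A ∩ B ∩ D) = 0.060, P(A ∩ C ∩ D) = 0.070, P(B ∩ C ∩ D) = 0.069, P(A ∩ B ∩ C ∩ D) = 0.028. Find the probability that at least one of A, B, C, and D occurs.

0.902

Using inclusion–exclusion:
P(A ∪ B ∪ C ∪ D) = 0.325 + 0.383 + 0.441 + 0.468 − 0.133 − 0.130 − 0.130 − 0.167 − 0.176 − 0.202 + 0.052 + 0.060 + 0.070 + 0.069 − 0.028 = 0.902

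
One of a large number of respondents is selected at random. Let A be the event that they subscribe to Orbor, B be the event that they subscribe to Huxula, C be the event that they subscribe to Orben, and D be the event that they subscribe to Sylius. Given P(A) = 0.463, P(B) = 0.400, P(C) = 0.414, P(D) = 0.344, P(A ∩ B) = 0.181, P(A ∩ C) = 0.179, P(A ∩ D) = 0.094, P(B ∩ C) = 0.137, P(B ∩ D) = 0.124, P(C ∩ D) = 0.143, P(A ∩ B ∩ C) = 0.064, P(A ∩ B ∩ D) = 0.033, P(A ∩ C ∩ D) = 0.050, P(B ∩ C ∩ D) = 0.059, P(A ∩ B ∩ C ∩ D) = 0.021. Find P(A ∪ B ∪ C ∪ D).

0.948

P(A ∪ B ∪ C ∪ D) = 0.463 + 0.400 + 0.414 + 0.344 − 0.181 − 0.179 − 0.094 − 0.137 − 0.124 − 0.143 + 0.064 + 0.033 + 0.050 + 0.059 − 0.021 = 0.948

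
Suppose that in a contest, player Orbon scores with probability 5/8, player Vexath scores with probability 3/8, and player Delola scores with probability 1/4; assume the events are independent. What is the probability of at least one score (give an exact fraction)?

211/256

P(none) = (1 − 5/8) × (1 − 3/8) × (1 − 1/4) = 3/8 × 5/8 × 3/4 = 45/256
P(at least one) = 1 − 45/256 = 211/256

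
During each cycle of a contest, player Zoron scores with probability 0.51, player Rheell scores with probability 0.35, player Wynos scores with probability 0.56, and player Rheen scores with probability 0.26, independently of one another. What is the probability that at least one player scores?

Since the events are independent, P(none) is the product of the individual non-occurrence probabilities.
P(none) = (1 − 0.51) × (1 − 0.35) × (1 − 0.56) × (1 − 0.26) = 0.49 × 0.65 × 0.44 × 0.74 = 0.1037036
P(at least one) = 1 − 0.1037036 = 0.8962964

0.8962964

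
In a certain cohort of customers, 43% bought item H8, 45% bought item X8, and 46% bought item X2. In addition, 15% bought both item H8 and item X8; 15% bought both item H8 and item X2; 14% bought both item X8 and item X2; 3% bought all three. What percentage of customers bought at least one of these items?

93%

Using inclusion–exclusion:
P(at least one) = 43 + 45 + 46 − 15 − 15 − 14 + 3 = 93%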